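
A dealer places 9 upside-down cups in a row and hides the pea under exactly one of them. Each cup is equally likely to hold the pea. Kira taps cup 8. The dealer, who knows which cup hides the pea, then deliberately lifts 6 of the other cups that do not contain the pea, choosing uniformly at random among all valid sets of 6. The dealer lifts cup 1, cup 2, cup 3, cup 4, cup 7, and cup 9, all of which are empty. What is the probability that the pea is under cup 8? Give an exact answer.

1/9

Condition on the true location of the pea.
If it is under any of cups 1, 2, 3, 4, 7, and 9 (prior 1/9 each): that cup was opened and seen not to hold the prize — ruled out; weight (1/9)·0 = 0 each.
If it is under either of cups 5 and 6 (prior 1/9 each): the dealer has 7 equally likely choices, so probability 1/7; weight (1/9)·(1/7) = 1/63 each.
If it is under cup 8 (prior 1/9): the dealer has 28 equally likely choices, so probability 1/28; weight (1/9)·(1/28) = 1/252.
The weights sum to 1/28.
So P(the pea under cup 8 | the dealer opened cup 1, cup 2, cup 3, cup 4, cup 7, and cup 9) = (1/252) / (1/28) = 1/9.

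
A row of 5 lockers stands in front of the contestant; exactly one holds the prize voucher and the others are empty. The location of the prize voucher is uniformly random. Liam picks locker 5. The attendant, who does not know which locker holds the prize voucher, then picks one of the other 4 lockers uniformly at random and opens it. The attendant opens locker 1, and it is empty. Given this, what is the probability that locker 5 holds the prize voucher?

1/4

Condition on the true location of the prize voucher.
If it is in locker 1 (prior 1/5): the attendant opened locker 1, so this case is ruled out; weight (1/5)·0 = 0.
If it is in any of lockers 2, 3, 4, and 5 (prior 1/5 each): the attendant picks locker 1 with probability 1/4 regardless, and it is not the prize; weight (1/5)·(1/4) = 1/20 each.
The weights sum to 1/5.
So P(the prize voucher in locker 5 | the attendant opened locker 1) = (1/20) / (1/5) = 1/4.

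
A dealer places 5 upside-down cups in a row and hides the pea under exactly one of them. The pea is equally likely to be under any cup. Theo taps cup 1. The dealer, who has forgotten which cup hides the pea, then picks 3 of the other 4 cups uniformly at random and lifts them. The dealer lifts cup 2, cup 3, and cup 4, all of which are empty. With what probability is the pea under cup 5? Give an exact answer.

Apply Bayes' rule, conditioning on where the pea actually is.
If it is under either of cups 1 and 5 (prior 1/5 each): the dealer picks exactly this set with probability 1/4 regardless, and none is the prize; weight (1/5)·(1/4) = 1/20 each.
If it is under any of cups 2, 3, and 4 (prior 1/5 each): that cup was opened and seen not to hold the prize — ruled out; weight (1/5)·0 = 0 each.
The weights sum to 1/10.
So P(the pea under cup 5 | the dealer opened cup 2, cup 3, and cup 4) = (1/20) / (1/10) = 1/2.

1/2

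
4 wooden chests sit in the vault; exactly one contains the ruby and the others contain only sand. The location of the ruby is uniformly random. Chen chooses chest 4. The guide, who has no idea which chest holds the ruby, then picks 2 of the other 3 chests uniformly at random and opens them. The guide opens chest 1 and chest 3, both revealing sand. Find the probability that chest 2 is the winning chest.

Apply Bayes' rule, conditioning on where the ruby actually is.
If it is in either of chests 1 and 3 (prior 1/4 each): that chest was opened and seen not to hold the prize — ruled out; weight (1/4)·0 = 0 each.
If it is in either of chests 2 and 4 (prior 1/4 each): the guide picks exactly this set with probability 1/3 regardless, and none is the prize; weight (1/4)·(1/3) = 1/12 each.
The weights sum to 1/6.
So P(the ruby in chest 2 | the guide opened chest 1 and chest 3) = (1/12) / (1/6) = 1/2.

1/2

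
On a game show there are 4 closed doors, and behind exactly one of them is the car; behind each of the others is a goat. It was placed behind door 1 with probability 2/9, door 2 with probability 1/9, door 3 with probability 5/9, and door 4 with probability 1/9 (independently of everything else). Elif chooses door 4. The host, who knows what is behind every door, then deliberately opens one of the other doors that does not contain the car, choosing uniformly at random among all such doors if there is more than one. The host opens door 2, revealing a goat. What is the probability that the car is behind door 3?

Consider each possible location of the car in turn.
If it is behind door 1 (prior 2/9): the host has 2 equally likely choices, so probability 1/2; weight (2/9)·(1/2) = 1/9.
If it is behind door 2 (prior 1/9): the host opened door 2, so this case is ruled out; weight (1/9)·0 = 0.
If it is behind door 3 (prior 5/9): the host has 2 equally likely choices, so probability 1/2; weight (5/9)·(1/2) = 5/18.
If it is behind door 4 (prior 1/9): the host has 3 equally likely choices, so probability 1/3; weight (1/9)·(1/3) = 1/27.
The weights sum to 23/54.
So P(the car behind door 3 | the host opened door 2) = (5/18) / (23/54) = 15/23.

15/23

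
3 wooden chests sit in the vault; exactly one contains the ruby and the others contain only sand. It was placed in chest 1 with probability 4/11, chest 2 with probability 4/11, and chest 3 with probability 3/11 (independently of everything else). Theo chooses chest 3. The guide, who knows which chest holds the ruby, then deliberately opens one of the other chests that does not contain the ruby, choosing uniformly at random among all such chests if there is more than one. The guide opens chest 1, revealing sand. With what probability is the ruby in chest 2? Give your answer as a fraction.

Consider each possible location of the ruby in turn.
If it is in chest 1 (prior 4/11): the guide opened chest 1, so this case is ruled out; weight (4/11)·0 = 0.
If it is in chest 2 (prior 4/11): the guide has no choice, probability 1; weight (4/11)·1 = 4/11.
If it is in chest 3 (prior 3/11): the guide has 2 equally likely choices, so probability 1/2; weight (3/11)·(1/2) = 3/22.
The weights sum to 1/2.
So P(the ruby in chest 2 | the guide opened chest 1) = (4/11) / (1/2) = 8/11.

8/11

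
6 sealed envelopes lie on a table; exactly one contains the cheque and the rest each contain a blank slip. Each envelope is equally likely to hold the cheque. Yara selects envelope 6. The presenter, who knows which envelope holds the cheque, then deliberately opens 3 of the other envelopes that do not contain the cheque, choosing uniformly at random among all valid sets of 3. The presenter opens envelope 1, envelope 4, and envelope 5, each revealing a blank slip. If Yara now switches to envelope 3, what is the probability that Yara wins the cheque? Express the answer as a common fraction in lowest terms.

Consider each possible location of the cheque in turn.
If it is in any of envelopes 1, 4, and 5 (prior 1/6 each): that envelope was opened and seen not to hold the prize — ruled out; weight (1/6)·0 = 0 each.
If it is in either of envelopes 2 and 3 (prior 1/6 each): the presenter has 4 equally likely choices, so probability 1/4; weight (1/6)·(1/4) = 1/24 each.
If it is in envelope 6 (prior 1/6): the presenter has 10 equally likely choices, so probability 1/10; weight (1/6)·(1/10) = 1/60.
The weights sum to 1/10.
So P(the cheque in envelope 3 | the presenter opened envelope 1, envelope 4, and envelope 5) = (1/24) / (1/10) = 5/12.

5/12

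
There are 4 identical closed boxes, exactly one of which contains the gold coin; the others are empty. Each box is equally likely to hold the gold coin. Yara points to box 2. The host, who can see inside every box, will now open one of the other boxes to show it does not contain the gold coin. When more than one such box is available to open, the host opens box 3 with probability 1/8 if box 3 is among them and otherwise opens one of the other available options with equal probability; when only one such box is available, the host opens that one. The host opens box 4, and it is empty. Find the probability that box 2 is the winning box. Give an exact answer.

7/29

Condition on the true location of the gold coin.
If it is in box 1 (prior 1/4): box 3 is available but not opened, probability 7/8; weight (1/4)·(7/8) = 7/32.
If it is in box 2 (prior 1/4): box 3 is available but not opened; box 4 gets probability (1 − 1/8)/2 = 7/16; weight (1/4)·(7/16) = 7/64.
If it is in box 3 (prior 1/4): box 3 holds the prize so is unavailable; the host chooses uniformly among the 2 others, probability 1/2; weight (1/4)·(1/2) = 1/8.
If it is in box 4 (prior 1/4): the host opened box 4, so this case is ruled out; weight (1/4)·0 = 0.
The weights sum to 29/64.
So P(the gold coin in box 2 | the host opened box 4) = (7/64) / (29/64) = 7/29.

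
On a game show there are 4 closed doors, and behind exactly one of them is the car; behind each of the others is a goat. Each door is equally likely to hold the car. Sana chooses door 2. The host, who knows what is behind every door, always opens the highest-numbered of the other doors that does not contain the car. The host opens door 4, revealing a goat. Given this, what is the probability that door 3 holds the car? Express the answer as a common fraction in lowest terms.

1/3

Consider each possible location of the car in turn.
If it is behind any of doors 1, 2, and 3 (prior 1/4 each): door 4 is the highest-numbered option available, probability 1; weight (1/4)·1 = 1/4 each.
If it is behind door 4 (prior 1/4): the host opened door 4, so this case is ruled out; weight (1/4)·0 = 0.
The weights sum to 3/4.
So P(the car behind door 3 | the host opened door 4) = (1/4) / (3/4) = 1/3.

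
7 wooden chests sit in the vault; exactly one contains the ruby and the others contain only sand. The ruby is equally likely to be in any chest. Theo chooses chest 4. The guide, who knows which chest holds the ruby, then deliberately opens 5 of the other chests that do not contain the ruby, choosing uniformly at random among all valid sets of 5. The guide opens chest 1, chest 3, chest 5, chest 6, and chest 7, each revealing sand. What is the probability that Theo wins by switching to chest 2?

6/7

Apply Bayes' rule, conditioning on where the ruby actually is.
If it is in any of chests 1, 3, 5, 6, and 7 (prior 1/7 each): that chest was opened and seen not to hold the prize — ruled out; weight (1/7)·0 = 0 each.
If it is in chest 2 (prior 1/7): the guide has no choice, probability 1; weight (1/7)·1 = 1/7.
If it is in chest 4 (prior 1/7): the guide has 6 equally likely choices, so probability 1/6; weight (1/7)·(1/6) = 1/42.
The weights sum to 1/6.
So P(the ruby in chest 2 | the guide opened chest 1, chest 3, chest 5, chest 6, and chest 7) = (1/7) / (1/6) = 6/7.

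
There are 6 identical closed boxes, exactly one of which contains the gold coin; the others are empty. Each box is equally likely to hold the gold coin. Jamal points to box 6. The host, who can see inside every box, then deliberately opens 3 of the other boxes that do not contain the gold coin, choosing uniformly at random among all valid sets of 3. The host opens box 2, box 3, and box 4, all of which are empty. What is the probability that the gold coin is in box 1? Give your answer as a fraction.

Consider each possible location of the gold coin in turn.
If it is in either of boxes 1 and 5 (prior 1/6 each): the host has 4 equally likely choices, so probability 1/4; weight (1/6)·(1/4) = 1/24 each.
If it is in any of boxes 2, 3, and 4 (prior 1/6 each): that box was opened and seen not to hold the prize — ruled out; weight (1/6)·0 = 0 each.
If it is in box 6 (prior 1/6): the host has 10 equally likely choices, so probability 1/10; weight (1/6)·(1/10) = 1/60.
The weights sum to 1/10.
So P(the gold coin in box 1 | the host opened box 2, box 3, and box 4) = (1/24) / (1/10) = 5/12.

5/12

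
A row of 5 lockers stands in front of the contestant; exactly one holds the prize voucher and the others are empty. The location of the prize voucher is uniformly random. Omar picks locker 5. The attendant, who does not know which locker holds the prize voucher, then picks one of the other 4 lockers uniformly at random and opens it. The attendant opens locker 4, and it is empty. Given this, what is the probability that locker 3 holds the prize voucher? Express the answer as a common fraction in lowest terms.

1/4

Apply Bayes' rule, conditioning on where the prize voucher actually is.
If it is in any of lockers 1, 2, 3, and 5 (prior 1/5 each): the attendant picks locker 4 with probability 1/4 regardless, and it is not the prize; weight (1/5)·(1/4) = 1/20 each.
If it is in locker 4 (prior 1/5): the attendant opened locker 4, so this case is ruled out; weight (1/5)·0 = 0.
The weights sum to 1/5.
So P(the prize voucher in locker 3 | the attendant opened locker 4) = (1/20) / (1/5) = 1/4.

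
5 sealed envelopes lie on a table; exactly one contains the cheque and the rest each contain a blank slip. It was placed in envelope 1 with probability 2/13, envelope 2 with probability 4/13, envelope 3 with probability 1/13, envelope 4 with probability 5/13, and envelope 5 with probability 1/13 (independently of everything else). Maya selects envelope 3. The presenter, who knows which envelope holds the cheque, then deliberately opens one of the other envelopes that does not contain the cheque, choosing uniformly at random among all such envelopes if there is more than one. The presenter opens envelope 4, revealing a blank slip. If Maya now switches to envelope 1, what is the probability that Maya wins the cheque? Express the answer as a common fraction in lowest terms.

8/31

Condition on the true location of the cheque.
If it is in envelope 1 (prior 2/13): the presenter has 3 equally likely choices, so probability 1/3; weight (2/13)·(1/3) = 2/39.
If it is in envelope 2 (prior 4/13): the presenter has 3 equally likely choices, so probability 1/3; weight (4/13)·(1/3) = 4/39.
If it is in envelope 3 (prior 1/13): the presenter has 4 equally likely choices, so probability 1/4; weight (1/13)·(1/4) = 1/52.
If it is in envelope 4 (prior 5/13): the presenter opened envelope 4, so this case is ruled out; weight (5/13)·0 = 0.
If it is in envelope 5 (prior 1/13): the presenter has 3 equally likely choices, so probability 1/3; weight (1/13)·(1/3) = 1/39.
The weights sum to 31/156.
So P(the cheque in envelope 1 | the presenter opened envelope 4) = (2/39) / (31/156) = 8/31.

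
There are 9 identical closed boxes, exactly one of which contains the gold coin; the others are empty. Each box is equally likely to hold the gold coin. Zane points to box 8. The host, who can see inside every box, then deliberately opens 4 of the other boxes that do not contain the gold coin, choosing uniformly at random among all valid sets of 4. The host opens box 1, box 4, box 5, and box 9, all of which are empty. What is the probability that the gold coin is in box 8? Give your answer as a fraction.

1/9

Condition on the true location of the gold coin.
If it is in any of boxes 1, 4, 5, and 9 (prior 1/9 each): that box was opened and seen not to hold the prize — ruled out; weight (1/9)·0 = 0 each.
If it is in any of boxes 2, 3, 6, and 7 (prior 1/9 each): the host has 35 equally likely choices, so probability 1/35; weight (1/9)·(1/35) = 1/315 each.
If it is in box 8 (prior 1/9): the host has 70 equally likely choices, so probability 1/70; weight (1/9)·(1/70) = 1/630.
The weights sum to 1/70.
So P(the gold coin in box 8 | the host opened box 1, box 4, box 5, and box 9) = (1/630) / (1/70) = 1/9.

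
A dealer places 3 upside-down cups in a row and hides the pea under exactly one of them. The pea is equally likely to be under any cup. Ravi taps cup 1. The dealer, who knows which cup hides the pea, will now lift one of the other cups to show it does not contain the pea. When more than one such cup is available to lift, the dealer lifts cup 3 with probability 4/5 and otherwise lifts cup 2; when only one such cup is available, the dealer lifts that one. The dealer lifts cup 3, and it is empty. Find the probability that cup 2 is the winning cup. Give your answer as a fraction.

Condition on the true location of the pea.
If it is under cup 1 (prior 1/3): cup 3 is available, opened with probability 4/5; weight (1/3)·(4/5) = 4/15.
If it is under cup 2 (prior 1/3): only cup 3 is available, probability 1; weight (1/3)·1 = 1/3.
If it is under cup 3 (prior 1/3): the dealer opened cup 3, so this case is ruled out; weight (1/3)·0 = 0.
The weights sum to 3/5.
So P(the pea under cup 2 | the dealer opened cup 3) = (1/3) / (3/5) = 5/9.

5/9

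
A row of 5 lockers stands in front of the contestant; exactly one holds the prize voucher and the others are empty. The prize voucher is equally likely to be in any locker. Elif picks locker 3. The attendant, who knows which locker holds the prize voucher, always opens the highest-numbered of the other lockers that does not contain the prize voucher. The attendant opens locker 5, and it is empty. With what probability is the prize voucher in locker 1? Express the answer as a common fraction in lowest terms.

1/4

Condition on the true location of the prize voucher.
If it is in any of lockers 1, 2, 3, and 4 (prior 1/5 each): locker 5 is the highest-numbered option available, probability 1; weight (1/5)·1 = 1/5 each.
If it is in locker 5 (prior 1/5): the attendant opened locker 5, so this case is ruled out; weight (1/5)·0 = 0.
The weights sum to 4/5.
So P(the prize voucher in locker 1 | the attendant opened locker 5) = (1/5) / (4/5) = 1/4.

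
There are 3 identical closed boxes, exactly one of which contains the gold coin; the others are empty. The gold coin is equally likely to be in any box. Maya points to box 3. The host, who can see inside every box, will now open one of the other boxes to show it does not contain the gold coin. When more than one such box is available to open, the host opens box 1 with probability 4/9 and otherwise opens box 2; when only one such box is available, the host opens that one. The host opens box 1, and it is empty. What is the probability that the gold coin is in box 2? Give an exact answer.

9/13

Apply Bayes' rule, conditioning on where the gold coin actually is.
If it is in box 1 (prior 1/3): the host opened box 1, so this case is ruled out; weight (1/3)·0 = 0.
If it is in box 2 (prior 1/3): only box 1 is available, probability 1; weight (1/3)·1 = 1/3.
If it is in box 3 (prior 1/3): box 1 is available, opened with probability 4/9; weight (1/3)·(4/9) = 4/27.
The weights sum to 13/27.
So P(the gold coin in box 2 | the host opened box 1) = (1/3) / (13/27) = 9/13.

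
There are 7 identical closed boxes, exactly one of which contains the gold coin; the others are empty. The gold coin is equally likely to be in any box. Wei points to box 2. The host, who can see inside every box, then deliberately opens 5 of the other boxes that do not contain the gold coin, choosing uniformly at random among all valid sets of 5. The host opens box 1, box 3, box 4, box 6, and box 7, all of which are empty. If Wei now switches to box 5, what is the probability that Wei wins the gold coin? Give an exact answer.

Consider each possible location of the gold coin in turn.
If it is in any of boxes 1, 3, 4, 6, and 7 (prior 1/7 each): that box was opened and seen not to hold the prize — ruled out; weight (1/7)·0 = 0 each.
If it is in box 2 (prior 1/7): the host has 6 equally likely choices, so probability 1/6; weight (1/7)·(1/6) = 1/42.
If it is in box 5 (prior 1/7): the host has no choice, probability 1; weight (1/7)·1 = 1/7.
The weights sum to 1/6.
So P(the gold coin in box 5 | the host opened box 1, box 3, box 4, box 6, and box 7) = (1/7) / (1/6) = 6/7.

6/7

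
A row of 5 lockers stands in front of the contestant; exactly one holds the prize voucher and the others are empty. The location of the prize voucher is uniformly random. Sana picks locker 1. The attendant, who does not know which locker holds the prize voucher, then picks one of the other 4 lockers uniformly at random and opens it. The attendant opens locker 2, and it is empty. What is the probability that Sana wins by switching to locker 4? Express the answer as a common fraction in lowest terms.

1/4

Because the attendant chose which locker to open without knowing where the prize voucher is, the choice is independent of the prize location. Learning that locker 2 does not hold the prize voucher simply rules out that one location and leaves the remaining 4 lockers still equally likely by symmetry.
So P(the prize voucher in locker 4) = 1/4.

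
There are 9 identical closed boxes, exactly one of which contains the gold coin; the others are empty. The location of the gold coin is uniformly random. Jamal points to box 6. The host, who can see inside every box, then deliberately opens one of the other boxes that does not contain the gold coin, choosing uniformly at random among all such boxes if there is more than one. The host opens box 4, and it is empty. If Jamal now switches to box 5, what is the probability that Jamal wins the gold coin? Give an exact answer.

Consider each possible location of the gold coin in turn.
If it is in any of boxes 1, 2, 3, 5, 7, 8, and 9 (prior 1/9 each): the host has 7 equally likely choices, so probability 1/7; weight (1/9)·(1/7) = 1/63 each.
If it is in box 4 (prior 1/9): the host opened box 4, so this case is ruled out; weight (1/9)·0 = 0.
If it is in box 6 (prior 1/9): the host has 8 equally likely choices, so probability 1/8; weight (1/9)·(1/8) = 1/72.
The weights sum to 1/8.
So P(the gold coin in box 5 | the host opened box 4) = (1/63) / (1/8) = 8/63.

8/63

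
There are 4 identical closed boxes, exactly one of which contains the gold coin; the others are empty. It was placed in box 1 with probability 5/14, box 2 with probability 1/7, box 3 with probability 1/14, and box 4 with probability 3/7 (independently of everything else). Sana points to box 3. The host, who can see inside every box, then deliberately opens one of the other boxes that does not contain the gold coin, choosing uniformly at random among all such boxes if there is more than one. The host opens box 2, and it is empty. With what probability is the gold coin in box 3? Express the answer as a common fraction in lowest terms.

2/35

Apply Bayes' rule, conditioning on where the gold coin actually is.
If it is in box 1 (prior 5/14): the host has 2 equally likely choices, so probability 1/2; weight (5/14)·(1/2) = 5/28.
If it is in box 2 (prior 1/7): the host opened box 2, so this case is ruled out; weight (1/7)·0 = 0.
If it is in box 3 (prior 1/14): the host has 3 equally likely choices, so probability 1/3; weight (1/14)·(1/3) = 1/42.
If it is in box 4 (prior 3/7): the host has 2 equally likely choices, so probability 1/2; weight (3/7)·(1/2) = 3/14.
The weights sum to 5/12.
So P(the gold coin in box 3 | the host opened box 2) = (1/42) / (5/12) = 2/35.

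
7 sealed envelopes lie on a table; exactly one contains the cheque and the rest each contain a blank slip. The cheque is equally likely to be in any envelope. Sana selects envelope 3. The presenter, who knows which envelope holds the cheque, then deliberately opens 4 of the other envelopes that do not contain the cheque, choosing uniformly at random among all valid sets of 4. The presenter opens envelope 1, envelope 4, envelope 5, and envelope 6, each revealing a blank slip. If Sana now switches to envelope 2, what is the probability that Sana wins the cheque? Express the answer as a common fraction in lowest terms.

3/7

Condition on the true location of the cheque.
If it is in any of envelopes 1, 4, 5, and 6 (prior 1/7 each): that envelope was opened and seen not to hold the prize — ruled out; weight (1/7)·0 = 0 each.
If it is in either of envelopes 2 and 7 (prior 1/7 each): the presenter has 5 equally likely choices, so probability 1/5; weight (1/7)·(1/5) = 1/35 each.
If it is in envelope 3 (prior 1/7): the presenter has 15 equally likely choices, so probability 1/15; weight (1/7)·(1/15) = 1/105.
The weights sum to 1/15.
So P(the cheque in envelope 2 | the presenter opened envelope 1, envelope 4, envelope 5, and envelope 6) = (1/35) / (1/15) = 3/7.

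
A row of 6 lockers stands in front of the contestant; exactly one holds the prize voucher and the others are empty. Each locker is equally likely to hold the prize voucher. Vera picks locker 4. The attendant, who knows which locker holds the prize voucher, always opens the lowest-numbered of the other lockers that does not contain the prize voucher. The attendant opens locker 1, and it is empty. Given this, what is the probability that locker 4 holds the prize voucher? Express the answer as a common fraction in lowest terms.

1/5

Condition on the true location of the prize voucher.
If it is in locker 1 (prior 1/6): the attendant opened locker 1, so this case is ruled out; weight (1/6)·0 = 0.
If it is in any of lockers 2, 3, 4, 5, and 6 (prior 1/6 each): locker 1 is the lowest-numbered option available, probability 1; weight (1/6)·1 = 1/6 each.
The weights sum to 5/6.
So P(the prize voucher in locker 4 | the attendant opened locker 1) = (1/6) / (5/6) = 1/5.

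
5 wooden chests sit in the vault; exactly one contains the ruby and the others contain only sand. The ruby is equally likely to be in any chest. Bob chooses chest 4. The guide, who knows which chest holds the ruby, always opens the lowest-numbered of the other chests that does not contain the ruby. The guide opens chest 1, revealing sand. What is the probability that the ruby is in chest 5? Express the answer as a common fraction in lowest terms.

1/4

Apply Bayes' rule, conditioning on where the ruby actually is.
If it is in chest 1 (prior 1/5): the guide opened chest 1, so this case is ruled out; weight (1/5)·0 = 0.
If it is in any of chests 2, 3, 4, and 5 (prior 1/5 each): chest 1 is the lowest-numbered option available, probability 1; weight (1/5)·1 = 1/5 each.
The weights sum to 4/5.
So P(the ruby in chest 5 | the guide opened chest 1) = (1/5) / (4/5) = 1/4.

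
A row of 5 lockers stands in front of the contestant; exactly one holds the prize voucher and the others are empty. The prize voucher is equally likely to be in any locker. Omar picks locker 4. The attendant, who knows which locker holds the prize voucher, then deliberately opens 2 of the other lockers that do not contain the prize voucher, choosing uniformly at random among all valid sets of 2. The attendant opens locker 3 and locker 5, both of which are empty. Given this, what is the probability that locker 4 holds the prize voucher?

1/5

Condition on the true location of the prize voucher.
If it is in either of lockers 1 and 2 (prior 1/5 each): the attendant has 3 equally likely choices, so probability 1/3; weight (1/5)·(1/3) = 1/15 each.
If it is in either of lockers 3 and 5 (prior 1/5 each): that locker was opened and seen not to hold the prize — ruled out; weight (1/5)·0 = 0 each.
If it is in locker 4 (prior 1/5): the attendant has 6 equally likely choices, so probability 1/6; weight (1/5)·(1/6) = 1/30.
The weights sum to 1/6.
So P(the prize voucher in locker 4 | the attendant opened locker 3 and locker 5) = (1/30) / (1/6) = 1/5.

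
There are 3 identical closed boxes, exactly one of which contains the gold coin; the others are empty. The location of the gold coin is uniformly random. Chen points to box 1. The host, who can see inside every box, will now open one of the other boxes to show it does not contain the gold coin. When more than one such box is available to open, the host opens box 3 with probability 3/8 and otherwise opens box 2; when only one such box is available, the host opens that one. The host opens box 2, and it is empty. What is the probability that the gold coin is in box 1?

5/13

Consider each possible location of the gold coin in turn.
If it is in box 1 (prior 1/3): box 3 is available but not opened, probability 5/8; weight (1/3)·(5/8) = 5/24.
If it is in box 2 (prior 1/3): the host opened box 2, so this case is ruled out; weight (1/3)·0 = 0.
If it is in box 3 (prior 1/3): only box 2 is available, probability 1; weight (1/3)·1 = 1/3.
The weights sum to 13/24.
So P(the gold coin in box 1 | the host opened box 2) = (5/24) / (13/24) = 5/13.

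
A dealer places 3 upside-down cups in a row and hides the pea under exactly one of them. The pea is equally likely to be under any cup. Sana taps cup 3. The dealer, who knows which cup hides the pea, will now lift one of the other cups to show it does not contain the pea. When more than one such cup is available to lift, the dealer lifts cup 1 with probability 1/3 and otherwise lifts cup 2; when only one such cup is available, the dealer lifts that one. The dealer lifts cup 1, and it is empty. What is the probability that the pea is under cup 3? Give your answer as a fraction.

Consider each possible location of the pea in turn.
If it is under cup 1 (prior 1/3): the dealer opened cup 1, so this case is ruled out; weight (1/3)·0 = 0.
If it is under cup 2 (prior 1/3): only cup 1 is available, probability 1; weight (1/3)·1 = 1/3.
If it is under cup 3 (prior 1/3): cup 1 is available, opened with probability 1/3; weight (1/3)·(1/3) = 1/9.
The weights sum to 4/9.
So P(the pea under cup 3 | the dealer opened cup 1) = (1/9) / (4/9) = 1/4.

1/4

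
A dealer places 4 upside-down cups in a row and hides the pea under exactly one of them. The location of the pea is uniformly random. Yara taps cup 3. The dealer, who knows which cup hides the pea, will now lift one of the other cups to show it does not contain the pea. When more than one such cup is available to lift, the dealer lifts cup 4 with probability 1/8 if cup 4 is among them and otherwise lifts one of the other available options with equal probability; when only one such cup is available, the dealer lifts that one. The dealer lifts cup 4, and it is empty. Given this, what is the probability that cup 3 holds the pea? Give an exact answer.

1/3

Apply Bayes' rule, conditioning on where the pea actually is.
If it is under any of cups 1, 2, and 3 (prior 1/4 each): cup 4 is available, opened with probability 1/8; weight (1/4)·(1/8) = 1/32 each.
If it is under cup 4 (prior 1/4): the dealer opened cup 4, so this case is ruled out; weight (1/4)·0 = 0.
The weights sum to 3/32.
So P(the pea under cup 3 | the dealer opened cup 4) = (1/32) / (3/32) = 1/3.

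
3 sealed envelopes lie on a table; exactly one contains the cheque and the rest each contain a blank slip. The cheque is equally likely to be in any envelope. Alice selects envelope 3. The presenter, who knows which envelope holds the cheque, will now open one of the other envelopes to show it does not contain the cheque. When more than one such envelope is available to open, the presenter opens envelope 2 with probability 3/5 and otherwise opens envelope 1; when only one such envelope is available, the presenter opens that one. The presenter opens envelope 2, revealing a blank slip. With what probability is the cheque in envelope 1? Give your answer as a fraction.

5/8

Apply Bayes' rule, conditioning on where the cheque actually is.
If it is in envelope 1 (prior 1/3): only envelope 2 is available, probability 1; weight (1/3)·1 = 1/3.
If it is in envelope 2 (prior 1/3): the presenter opened envelope 2, so this case is ruled out; weight (1/3)·0 = 0.
If it is in envelope 3 (prior 1/3): envelope 2 is available, opened with probability 3/5; weight (1/3)·(3/5) = 1/5.
The weights sum to 8/15.
So P(the cheque in envelope 1 | the presenter opened envelope 2) = (1/3) / (8/15) = 5/8.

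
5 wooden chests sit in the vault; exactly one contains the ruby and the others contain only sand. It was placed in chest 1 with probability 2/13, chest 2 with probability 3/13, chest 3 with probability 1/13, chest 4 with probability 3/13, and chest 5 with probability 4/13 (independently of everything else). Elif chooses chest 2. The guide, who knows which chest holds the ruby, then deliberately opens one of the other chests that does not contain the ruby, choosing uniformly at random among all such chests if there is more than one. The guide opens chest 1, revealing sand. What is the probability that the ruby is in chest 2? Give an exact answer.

Apply Bayes' rule, conditioning on where the ruby actually is.
If it is in chest 1 (prior 2/13): the guide opened chest 1, so this case is ruled out; weight (2/13)·0 = 0.
If it is in chest 2 (prior 3/13): the guide has 4 equally likely choices, so probability 1/4; weight (3/13)·(1/4) = 3/52.
If it is in chest 3 (prior 1/13): the guide has 3 equally likely choices, so probability 1/3; weight (1/13)·(1/3) = 1/39.
If it is in chest 4 (prior 3/13): the guide has 3 equally likely choices, so probability 1/3; weight (3/13)·(1/3) = 1/13.
If it is in chest 5 (prior 4/13): the guide has 3 equally likely choices, so probability 1/3; weight (4/13)·(1/3) = 4/39.
The weights sum to 41/156.
So P(the ruby in chest 2 | the guide opened chest 1) = (3/52) / (41/156) = 9/41.

9/41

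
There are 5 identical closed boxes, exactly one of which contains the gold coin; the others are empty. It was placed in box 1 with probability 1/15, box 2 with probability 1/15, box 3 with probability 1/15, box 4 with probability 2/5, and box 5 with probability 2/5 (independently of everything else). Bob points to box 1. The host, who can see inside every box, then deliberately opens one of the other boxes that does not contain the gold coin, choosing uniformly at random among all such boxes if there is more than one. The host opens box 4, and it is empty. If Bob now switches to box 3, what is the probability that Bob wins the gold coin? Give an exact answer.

4/35

Consider each possible location of the gold coin in turn.
If it is in box 1 (prior 1/15): the host has 4 equally likely choices, so probability 1/4; weight (1/15)·(1/4) = 1/60.
If it is in either of boxes 2 and 3 (prior 1/15 each): the host has 3 equally likely choices, so probability 1/3; weight (1/15)·(1/3) = 1/45 each.
If it is in box 4 (prior 2/5): the host opened box 4, so this case is ruled out; weight (2/5)·0 = 0.
If it is in box 5 (prior 2/5): the host has 3 equally likely choices, so probability 1/3; weight (2/5)·(1/3) = 2/15.
The weights sum to 7/36.
So P(the gold coin in box 3 | the host opened box 4) = (1/45) / (7/36) = 4/35.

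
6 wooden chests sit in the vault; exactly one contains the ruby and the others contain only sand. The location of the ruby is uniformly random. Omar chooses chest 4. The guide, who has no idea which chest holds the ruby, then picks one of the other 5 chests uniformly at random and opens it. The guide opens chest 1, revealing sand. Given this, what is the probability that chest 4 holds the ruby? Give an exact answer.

1/5

Consider each possible location of the ruby in turn.
If it is in chest 1 (prior 1/6): the guide opened chest 1, so this case is ruled out; weight (1/6)·0 = 0.
If it is in any of chests 2, 3, 4, 5, and 6 (prior 1/6 each): the guide picks chest 1 with probability 1/5 regardless, and it is not the prize; weight (1/6)·(1/5) = 1/30 each.
The weights sum to 1/6.
So P(the ruby in chest 4 | the guide opened chest 1) = (1/30) / (1/6) = 1/5.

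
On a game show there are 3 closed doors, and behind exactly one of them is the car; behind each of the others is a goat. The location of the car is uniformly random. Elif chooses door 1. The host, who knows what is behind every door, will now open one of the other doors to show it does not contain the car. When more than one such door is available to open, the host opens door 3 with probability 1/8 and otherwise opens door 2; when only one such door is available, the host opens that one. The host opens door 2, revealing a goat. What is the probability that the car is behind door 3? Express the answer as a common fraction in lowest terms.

8/15

Consider each possible location of the car in turn.
If it is behind door 1 (prior 1/3): door 3 is available but not opened, probability 7/8; weight (1/3)·(7/8) = 7/24.
If it is behind door 2 (prior 1/3): the host opened door 2, so this case is ruled out; weight (1/3)·0 = 0.
If it is behind door 3 (prior 1/3): only door 2 is available, probability 1; weight (1/3)·1 = 1/3.
The weights sum to 5/8.
So P(the car behind door 3 | the host opened door 2) = (1/3) / (5/8) = 8/15.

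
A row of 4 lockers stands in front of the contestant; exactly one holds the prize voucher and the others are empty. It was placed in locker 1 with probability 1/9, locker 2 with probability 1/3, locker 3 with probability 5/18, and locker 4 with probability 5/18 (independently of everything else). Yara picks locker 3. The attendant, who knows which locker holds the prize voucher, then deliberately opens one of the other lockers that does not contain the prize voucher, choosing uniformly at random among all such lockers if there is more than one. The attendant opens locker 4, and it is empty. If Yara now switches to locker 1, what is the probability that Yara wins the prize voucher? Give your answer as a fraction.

3/17

Apply Bayes' rule, conditioning on where the prize voucher actually is.
If it is in locker 1 (prior 1/9): the attendant has 2 equally likely choices, so probability 1/2; weight (1/9)·(1/2) = 1/18.
If it is in locker 2 (prior 1/3): the attendant has 2 equally likely choices, so probability 1/2; weight (1/3)·(1/2) = 1/6.
If it is in locker 3 (prior 5/18): the attendant has 3 equally likely choices, so probability 1/3; weight (5/18)·(1/3) = 5/54.
If it is in locker 4 (prior 5/18): the attendant opened locker 4, so this case is ruled out; weight (5/18)·0 = 0.
The weights sum to 17/54.
So P(the prize voucher in locker 1 | the attendant opened locker 4) = (1/18) / (17/54) = 3/17.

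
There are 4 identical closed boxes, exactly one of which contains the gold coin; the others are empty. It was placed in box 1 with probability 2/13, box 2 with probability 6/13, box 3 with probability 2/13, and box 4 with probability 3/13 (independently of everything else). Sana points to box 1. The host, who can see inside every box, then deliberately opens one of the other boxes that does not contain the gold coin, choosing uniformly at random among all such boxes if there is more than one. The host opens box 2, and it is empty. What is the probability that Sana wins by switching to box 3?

Apply Bayes' rule, conditioning on where the gold coin actually is.
If it is in box 1 (prior 2/13): the host has 3 equally likely choices, so probability 1/3; weight (2/13)·(1/3) = 2/39.
If it is in box 2 (prior 6/13): the host opened box 2, so this case is ruled out; weight (6/13)·0 = 0.
If it is in box 3 (prior 2/13): the host has 2 equally likely choices, so probability 1/2; weight (2/13)·(1/2) = 1/13.
If it is in box 4 (prior 3/13): the host has 2 equally likely choices, so probability 1/2; weight (3/13)·(1/2) = 3/26.
The weights sum to 19/78.
So P(the gold coin in box 3 | the host opened box 2) = (1/13) / (19/78) = 6/19.

6/19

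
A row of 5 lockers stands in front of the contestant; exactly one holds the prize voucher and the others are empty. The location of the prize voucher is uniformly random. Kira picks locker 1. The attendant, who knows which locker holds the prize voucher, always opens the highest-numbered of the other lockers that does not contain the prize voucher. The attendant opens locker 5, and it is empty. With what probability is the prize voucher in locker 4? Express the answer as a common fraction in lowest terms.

1/4

Consider each possible location of the prize voucher in turn.
If it is in any of lockers 1, 2, 3, and 4 (prior 1/5 each): locker 5 is the highest-numbered option available, probability 1; weight (1/5)·1 = 1/5 each.
If it is in locker 5 (prior 1/5): the attendant opened locker 5, so this case is ruled out; weight (1/5)·0 = 0.
The weights sum to 4/5.
So P(the prize voucher in locker 4 | the attendant opened locker 5) = (1/5) / (4/5) = 1/4.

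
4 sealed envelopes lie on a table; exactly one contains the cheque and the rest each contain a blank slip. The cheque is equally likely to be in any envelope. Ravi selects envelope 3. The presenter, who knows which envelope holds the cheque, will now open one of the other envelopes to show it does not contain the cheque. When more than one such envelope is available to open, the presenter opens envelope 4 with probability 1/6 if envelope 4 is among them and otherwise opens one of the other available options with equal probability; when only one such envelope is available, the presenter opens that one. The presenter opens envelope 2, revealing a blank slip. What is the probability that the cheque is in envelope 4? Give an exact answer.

Consider each possible location of the cheque in turn.
If it is in envelope 1 (prior 1/4): envelope 4 is available but not opened, probability 5/6; weight (1/4)·(5/6) = 5/24.
If it is in envelope 2 (prior 1/4): the presenter opened envelope 2, so this case is ruled out; weight (1/4)·0 = 0.
If it is in envelope 3 (prior 1/4): envelope 4 is available but not opened; envelope 2 gets probability (1 − 1/6)/2 = 5/12; weight (1/4)·(5/12) = 5/48.
If it is in envelope 4 (prior 1/4): envelope 4 holds the prize so is unavailable; the presenter chooses uniformly among the 2 others, probability 1/2; weight (1/4)·(1/2) = 1/8.
The weights sum to 7/16.
So P(the cheque in envelope 4 | the presenter opened envelope 2) = (1/8) / (7/16) = 2/7.

2/7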